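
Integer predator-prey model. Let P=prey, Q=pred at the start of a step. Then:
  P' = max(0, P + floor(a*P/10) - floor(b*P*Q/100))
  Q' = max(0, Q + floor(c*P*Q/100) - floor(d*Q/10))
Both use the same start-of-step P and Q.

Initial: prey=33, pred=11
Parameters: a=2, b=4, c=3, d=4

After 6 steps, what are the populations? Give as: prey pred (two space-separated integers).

Step 1: prey: 33+6-14=25; pred: 11+10-4=17
Step 2: prey: 25+5-17=13; pred: 17+12-6=23
Step 3: prey: 13+2-11=4; pred: 23+8-9=22
Step 4: prey: 4+0-3=1; pred: 22+2-8=16
Step 5: prey: 1+0-0=1; pred: 16+0-6=10
Step 6: prey: 1+0-0=1; pred: 10+0-4=6

Answer: 1 6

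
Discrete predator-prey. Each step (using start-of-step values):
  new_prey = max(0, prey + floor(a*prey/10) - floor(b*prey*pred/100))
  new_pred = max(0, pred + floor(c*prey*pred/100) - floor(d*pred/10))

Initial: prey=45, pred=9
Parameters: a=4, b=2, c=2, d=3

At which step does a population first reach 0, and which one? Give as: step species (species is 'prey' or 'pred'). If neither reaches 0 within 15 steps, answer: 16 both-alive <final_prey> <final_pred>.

Step 1: prey: 45+18-8=55; pred: 9+8-2=15
Step 2: prey: 55+22-16=61; pred: 15+16-4=27
Step 3: prey: 61+24-32=53; pred: 27+32-8=51
Step 4: prey: 53+21-54=20; pred: 51+54-15=90
Step 5: prey: 20+8-36=0; pred: 90+36-27=99
First extinction: prey at step 5

Answer: 5 prey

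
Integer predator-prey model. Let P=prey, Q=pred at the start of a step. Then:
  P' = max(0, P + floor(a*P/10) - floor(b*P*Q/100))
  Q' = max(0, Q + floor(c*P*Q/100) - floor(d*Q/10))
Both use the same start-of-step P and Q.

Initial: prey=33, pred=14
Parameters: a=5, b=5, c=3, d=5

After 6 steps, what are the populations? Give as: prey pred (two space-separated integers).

Answer: 1 3

Derivation:
Step 1: prey: 33+16-23=26; pred: 14+13-7=20
Step 2: prey: 26+13-26=13; pred: 20+15-10=25
Step 3: prey: 13+6-16=3; pred: 25+9-12=22
Step 4: prey: 3+1-3=1; pred: 22+1-11=12
Step 5: prey: 1+0-0=1; pred: 12+0-6=6
Step 6: prey: 1+0-0=1; pred: 6+0-3=3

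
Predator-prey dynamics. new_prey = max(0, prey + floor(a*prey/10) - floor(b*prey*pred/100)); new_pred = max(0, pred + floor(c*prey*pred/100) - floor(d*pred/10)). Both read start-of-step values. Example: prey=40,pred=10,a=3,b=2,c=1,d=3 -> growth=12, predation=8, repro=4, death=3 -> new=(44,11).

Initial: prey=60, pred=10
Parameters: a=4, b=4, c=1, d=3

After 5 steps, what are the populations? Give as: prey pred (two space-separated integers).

Answer: 11 20

Derivation:
Step 1: prey: 60+24-24=60; pred: 10+6-3=13
Step 2: prey: 60+24-31=53; pred: 13+7-3=17
Step 3: prey: 53+21-36=38; pred: 17+9-5=21
Step 4: prey: 38+15-31=22; pred: 21+7-6=22
Step 5: prey: 22+8-19=11; pred: 22+4-6=20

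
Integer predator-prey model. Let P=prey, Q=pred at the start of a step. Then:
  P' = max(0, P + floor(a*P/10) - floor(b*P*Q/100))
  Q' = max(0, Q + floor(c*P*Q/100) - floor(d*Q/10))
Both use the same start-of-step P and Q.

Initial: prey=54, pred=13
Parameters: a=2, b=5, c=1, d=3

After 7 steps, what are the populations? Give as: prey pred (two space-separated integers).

Step 1: prey: 54+10-35=29; pred: 13+7-3=17
Step 2: prey: 29+5-24=10; pred: 17+4-5=16
Step 3: prey: 10+2-8=4; pred: 16+1-4=13
Step 4: prey: 4+0-2=2; pred: 13+0-3=10
Step 5: prey: 2+0-1=1; pred: 10+0-3=7
Step 6: prey: 1+0-0=1; pred: 7+0-2=5
Step 7: prey: 1+0-0=1; pred: 5+0-1=4

Answer: 1 4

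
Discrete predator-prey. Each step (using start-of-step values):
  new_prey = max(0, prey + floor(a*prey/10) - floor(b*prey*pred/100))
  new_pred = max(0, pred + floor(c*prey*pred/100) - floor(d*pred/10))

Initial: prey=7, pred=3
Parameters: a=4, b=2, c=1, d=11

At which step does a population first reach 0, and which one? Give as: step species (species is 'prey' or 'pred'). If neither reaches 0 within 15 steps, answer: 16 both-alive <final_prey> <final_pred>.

Answer: 1 pred

Derivation:
Step 1: prey: 7+2-0=9; pred: 3+0-3=0
First extinction: pred at step 1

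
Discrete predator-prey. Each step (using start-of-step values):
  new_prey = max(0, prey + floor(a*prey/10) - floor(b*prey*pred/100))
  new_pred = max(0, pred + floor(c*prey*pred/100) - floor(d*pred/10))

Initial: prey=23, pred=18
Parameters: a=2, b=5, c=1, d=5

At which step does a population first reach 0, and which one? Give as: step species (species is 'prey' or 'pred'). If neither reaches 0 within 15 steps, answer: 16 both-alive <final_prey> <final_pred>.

Step 1: prey: 23+4-20=7; pred: 18+4-9=13
Step 2: prey: 7+1-4=4; pred: 13+0-6=7
Step 3: prey: 4+0-1=3; pred: 7+0-3=4
Step 4: prey: 3+0-0=3; pred: 4+0-2=2
Step 5: prey: 3+0-0=3; pred: 2+0-1=1
Step 6: prey: 3+0-0=3; pred: 1+0-0=1
Steps 7-15: state stable at prey=3, pred=1 (no change)
No extinction within 15 steps

Answer: 16 both-alive 3 1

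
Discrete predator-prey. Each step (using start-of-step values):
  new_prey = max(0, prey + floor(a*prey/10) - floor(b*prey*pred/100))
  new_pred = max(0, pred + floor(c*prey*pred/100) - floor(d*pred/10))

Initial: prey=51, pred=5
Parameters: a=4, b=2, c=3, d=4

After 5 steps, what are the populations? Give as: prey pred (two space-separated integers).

Step 1: prey: 51+20-5=66; pred: 5+7-2=10
Step 2: prey: 66+26-13=79; pred: 10+19-4=25
Step 3: prey: 79+31-39=71; pred: 25+59-10=74
Step 4: prey: 71+28-105=0; pred: 74+157-29=202
Step 5: prey: 0+0-0=0; pred: 202+0-80=122

Answer: 0 122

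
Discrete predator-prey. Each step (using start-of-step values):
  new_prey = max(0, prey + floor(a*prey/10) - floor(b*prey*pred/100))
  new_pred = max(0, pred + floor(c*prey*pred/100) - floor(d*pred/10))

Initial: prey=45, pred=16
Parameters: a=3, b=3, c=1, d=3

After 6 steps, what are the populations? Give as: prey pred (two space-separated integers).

Step 1: prey: 45+13-21=37; pred: 16+7-4=19
Step 2: prey: 37+11-21=27; pred: 19+7-5=21
Step 3: prey: 27+8-17=18; pred: 21+5-6=20
Step 4: prey: 18+5-10=13; pred: 20+3-6=17
Step 5: prey: 13+3-6=10; pred: 17+2-5=14
Step 6: prey: 10+3-4=9; pred: 14+1-4=11

Answer: 9 11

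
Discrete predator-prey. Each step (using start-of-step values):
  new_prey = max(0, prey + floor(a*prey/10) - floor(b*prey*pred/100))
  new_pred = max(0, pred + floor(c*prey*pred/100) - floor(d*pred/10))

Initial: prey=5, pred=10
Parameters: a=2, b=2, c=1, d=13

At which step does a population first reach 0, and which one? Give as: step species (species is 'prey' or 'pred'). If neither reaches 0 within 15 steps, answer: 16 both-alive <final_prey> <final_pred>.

Answer: 1 pred

Derivation:
Step 1: prey: 5+1-1=5; pred: 10+0-13=0
First extinction: pred at step 1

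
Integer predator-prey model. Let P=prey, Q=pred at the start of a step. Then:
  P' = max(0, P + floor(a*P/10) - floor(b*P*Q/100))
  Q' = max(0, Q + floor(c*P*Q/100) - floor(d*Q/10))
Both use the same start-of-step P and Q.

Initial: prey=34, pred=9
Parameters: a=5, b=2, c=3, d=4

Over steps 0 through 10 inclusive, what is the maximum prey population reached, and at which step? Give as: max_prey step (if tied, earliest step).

Answer: 54 2

Derivation:
Step 1: prey: 34+17-6=45; pred: 9+9-3=15
Step 2: prey: 45+22-13=54; pred: 15+20-6=29
Step 3: prey: 54+27-31=50; pred: 29+46-11=64
Step 4: prey: 50+25-64=11; pred: 64+96-25=135
Step 5: prey: 11+5-29=0; pred: 135+44-54=125
Step 6: prey: 0+0-0=0; pred: 125+0-50=75
Step 7: prey: 0+0-0=0; pred: 75+0-30=45
Step 8: prey: 0+0-0=0; pred: 45+0-18=27
Step 9: prey: 0+0-0=0; pred: 27+0-10=17
Step 10: prey: 0+0-0=0; pred: 17+0-6=11
Max prey = 54 at step 2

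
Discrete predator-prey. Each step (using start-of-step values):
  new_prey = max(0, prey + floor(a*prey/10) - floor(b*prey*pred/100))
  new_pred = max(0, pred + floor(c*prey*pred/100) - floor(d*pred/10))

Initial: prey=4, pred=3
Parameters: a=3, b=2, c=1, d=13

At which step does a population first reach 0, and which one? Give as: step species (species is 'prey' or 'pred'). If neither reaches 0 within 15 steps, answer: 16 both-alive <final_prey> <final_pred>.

Step 1: prey: 4+1-0=5; pred: 3+0-3=0
First extinction: pred at step 1

Answer: 1 pred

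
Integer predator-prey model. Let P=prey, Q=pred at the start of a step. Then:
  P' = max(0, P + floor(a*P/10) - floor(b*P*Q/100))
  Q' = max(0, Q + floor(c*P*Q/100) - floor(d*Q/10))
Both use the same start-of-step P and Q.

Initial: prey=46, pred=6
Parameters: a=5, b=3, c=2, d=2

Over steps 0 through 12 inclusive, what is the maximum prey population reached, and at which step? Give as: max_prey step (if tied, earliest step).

Answer: 73 2

Derivation:
Step 1: prey: 46+23-8=61; pred: 6+5-1=10
Step 2: prey: 61+30-18=73; pred: 10+12-2=20
Step 3: prey: 73+36-43=66; pred: 20+29-4=45
Step 4: prey: 66+33-89=10; pred: 45+59-9=95
Step 5: prey: 10+5-28=0; pred: 95+19-19=95
Step 6: prey: 0+0-0=0; pred: 95+0-19=76
Step 7: prey: 0+0-0=0; pred: 76+0-15=61
Step 8: prey: 0+0-0=0; pred: 61+0-12=49
Step 9: prey: 0+0-0=0; pred: 49+0-9=40
Step 10: prey: 0+0-0=0; pred: 40+0-8=32
Step 11: prey: 0+0-0=0; pred: 32+0-6=26
Step 12: prey: 0+0-0=0; pred: 26+0-5=21
Max prey = 73 at step 2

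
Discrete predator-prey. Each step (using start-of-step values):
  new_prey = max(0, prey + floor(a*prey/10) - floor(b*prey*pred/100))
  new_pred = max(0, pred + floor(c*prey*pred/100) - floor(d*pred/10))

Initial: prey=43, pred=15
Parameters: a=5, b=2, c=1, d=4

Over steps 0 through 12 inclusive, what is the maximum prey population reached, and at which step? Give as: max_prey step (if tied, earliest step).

Step 1: prey: 43+21-12=52; pred: 15+6-6=15
Step 2: prey: 52+26-15=63; pred: 15+7-6=16
Step 3: prey: 63+31-20=74; pred: 16+10-6=20
Step 4: prey: 74+37-29=82; pred: 20+14-8=26
Step 5: prey: 82+41-42=81; pred: 26+21-10=37
Step 6: prey: 81+40-59=62; pred: 37+29-14=52
Step 7: prey: 62+31-64=29; pred: 52+32-20=64
Step 8: prey: 29+14-37=6; pred: 64+18-25=57
Step 9: prey: 6+3-6=3; pred: 57+3-22=38
Step 10: prey: 3+1-2=2; pred: 38+1-15=24
Step 11: prey: 2+1-0=3; pred: 24+0-9=15
Step 12: prey: 3+1-0=4; pred: 15+0-6=9
Max prey = 82 at step 4

Answer: 82 4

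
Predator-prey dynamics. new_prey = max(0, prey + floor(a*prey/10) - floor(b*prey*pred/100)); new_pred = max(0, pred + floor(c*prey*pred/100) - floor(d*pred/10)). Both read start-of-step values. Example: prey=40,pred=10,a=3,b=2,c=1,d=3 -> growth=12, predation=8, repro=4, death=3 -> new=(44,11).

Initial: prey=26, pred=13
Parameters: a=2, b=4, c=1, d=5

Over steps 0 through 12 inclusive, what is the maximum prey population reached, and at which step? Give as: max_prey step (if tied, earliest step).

Step 1: prey: 26+5-13=18; pred: 13+3-6=10
Step 2: prey: 18+3-7=14; pred: 10+1-5=6
Step 3: prey: 14+2-3=13; pred: 6+0-3=3
Step 4: prey: 13+2-1=14; pred: 3+0-1=2
Step 5: prey: 14+2-1=15; pred: 2+0-1=1
Step 6: prey: 15+3-0=18; pred: 1+0-0=1
Step 7: prey: 18+3-0=21; pred: 1+0-0=1
Step 8: prey: 21+4-0=25; pred: 1+0-0=1
Step 9: prey: 25+5-1=29; pred: 1+0-0=1
Step 10: prey: 29+5-1=33; pred: 1+0-0=1
Step 11: prey: 33+6-1=38; pred: 1+0-0=1
Step 12: prey: 38+7-1=44; pred: 1+0-0=1
Max prey = 44 at step 12

Answer: 44 12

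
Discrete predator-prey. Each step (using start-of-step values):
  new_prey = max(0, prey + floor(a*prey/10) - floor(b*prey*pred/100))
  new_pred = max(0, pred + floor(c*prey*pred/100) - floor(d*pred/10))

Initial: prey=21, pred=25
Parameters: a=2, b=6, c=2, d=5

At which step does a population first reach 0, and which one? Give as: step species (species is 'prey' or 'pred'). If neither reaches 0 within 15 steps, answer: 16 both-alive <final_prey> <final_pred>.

Step 1: prey: 21+4-31=0; pred: 25+10-12=23
First extinction: prey at step 1

Answer: 1 prey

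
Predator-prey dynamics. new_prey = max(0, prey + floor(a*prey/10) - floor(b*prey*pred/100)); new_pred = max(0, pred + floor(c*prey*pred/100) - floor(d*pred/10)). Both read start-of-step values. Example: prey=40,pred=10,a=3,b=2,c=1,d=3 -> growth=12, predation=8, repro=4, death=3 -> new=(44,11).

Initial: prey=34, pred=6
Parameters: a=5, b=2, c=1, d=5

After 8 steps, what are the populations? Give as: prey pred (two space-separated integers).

Answer: 0 190

Derivation:
Step 1: prey: 34+17-4=47; pred: 6+2-3=5
Step 2: prey: 47+23-4=66; pred: 5+2-2=5
Step 3: prey: 66+33-6=93; pred: 5+3-2=6
Step 4: prey: 93+46-11=128; pred: 6+5-3=8
Step 5: prey: 128+64-20=172; pred: 8+10-4=14
Step 6: prey: 172+86-48=210; pred: 14+24-7=31
Step 7: prey: 210+105-130=185; pred: 31+65-15=81
Step 8: prey: 185+92-299=0; pred: 81+149-40=190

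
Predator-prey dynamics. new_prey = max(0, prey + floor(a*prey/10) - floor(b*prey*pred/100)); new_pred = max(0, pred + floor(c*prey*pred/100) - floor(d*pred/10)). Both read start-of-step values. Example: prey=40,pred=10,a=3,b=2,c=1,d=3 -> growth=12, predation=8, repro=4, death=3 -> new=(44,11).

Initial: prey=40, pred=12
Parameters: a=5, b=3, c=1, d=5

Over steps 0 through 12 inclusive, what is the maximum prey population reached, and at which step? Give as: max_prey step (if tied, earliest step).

Step 1: prey: 40+20-14=46; pred: 12+4-6=10
Step 2: prey: 46+23-13=56; pred: 10+4-5=9
Step 3: prey: 56+28-15=69; pred: 9+5-4=10
Step 4: prey: 69+34-20=83; pred: 10+6-5=11
Step 5: prey: 83+41-27=97; pred: 11+9-5=15
Step 6: prey: 97+48-43=102; pred: 15+14-7=22
Step 7: prey: 102+51-67=86; pred: 22+22-11=33
Step 8: prey: 86+43-85=44; pred: 33+28-16=45
Step 9: prey: 44+22-59=7; pred: 45+19-22=42
Step 10: prey: 7+3-8=2; pred: 42+2-21=23
Step 11: prey: 2+1-1=2; pred: 23+0-11=12
Step 12: prey: 2+1-0=3; pred: 12+0-6=6
Max prey = 102 at step 6

Answer: 102 6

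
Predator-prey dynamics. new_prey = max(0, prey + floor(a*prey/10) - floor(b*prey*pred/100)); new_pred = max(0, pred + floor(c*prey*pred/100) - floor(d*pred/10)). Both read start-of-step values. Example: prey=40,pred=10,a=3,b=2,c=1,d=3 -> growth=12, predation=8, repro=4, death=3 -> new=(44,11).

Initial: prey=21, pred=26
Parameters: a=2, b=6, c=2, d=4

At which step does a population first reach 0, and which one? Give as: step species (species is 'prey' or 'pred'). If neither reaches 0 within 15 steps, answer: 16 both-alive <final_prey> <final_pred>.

Answer: 1 prey

Derivation:
Step 1: prey: 21+4-32=0; pred: 26+10-10=26
First extinction: prey at step 1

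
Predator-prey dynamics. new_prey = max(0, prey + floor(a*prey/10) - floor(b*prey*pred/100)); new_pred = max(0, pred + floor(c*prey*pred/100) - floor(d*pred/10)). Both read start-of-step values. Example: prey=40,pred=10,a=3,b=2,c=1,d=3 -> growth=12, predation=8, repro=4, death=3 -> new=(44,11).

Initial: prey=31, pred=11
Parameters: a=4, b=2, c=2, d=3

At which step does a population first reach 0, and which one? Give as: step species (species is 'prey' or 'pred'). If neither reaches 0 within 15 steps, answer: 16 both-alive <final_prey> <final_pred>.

Answer: 16 both-alive 1 4

Derivation:
Step 1: prey: 31+12-6=37; pred: 11+6-3=14
Step 2: prey: 37+14-10=41; pred: 14+10-4=20
Step 3: prey: 41+16-16=41; pred: 20+16-6=30
Step 4: prey: 41+16-24=33; pred: 30+24-9=45
Step 5: prey: 33+13-29=17; pred: 45+29-13=61
Step 6: prey: 17+6-20=3; pred: 61+20-18=63
Step 7: prey: 3+1-3=1; pred: 63+3-18=48
Step 8: prey: 1+0-0=1; pred: 48+0-14=34
Step 9: prey: 1+0-0=1; pred: 34+0-10=24
Step 10: prey: 1+0-0=1; pred: 24+0-7=17
Step 11: prey: 1+0-0=1; pred: 17+0-5=12
Step 12: prey: 1+0-0=1; pred: 12+0-3=9
Step 13: prey: 1+0-0=1; pred: 9+0-2=7
Step 14: prey: 1+0-0=1; pred: 7+0-2=5
Step 15: prey: 1+0-0=1; pred: 5+0-1=4
No extinction within 15 steps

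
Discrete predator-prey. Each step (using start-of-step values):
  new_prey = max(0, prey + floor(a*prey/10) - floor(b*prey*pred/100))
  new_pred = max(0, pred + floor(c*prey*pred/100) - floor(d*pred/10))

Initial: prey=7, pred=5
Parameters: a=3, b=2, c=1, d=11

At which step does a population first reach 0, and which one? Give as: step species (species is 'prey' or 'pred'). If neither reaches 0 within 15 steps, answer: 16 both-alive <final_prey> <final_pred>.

Answer: 1 pred

Derivation:
Step 1: prey: 7+2-0=9; pred: 5+0-5=0
First extinction: pred at step 1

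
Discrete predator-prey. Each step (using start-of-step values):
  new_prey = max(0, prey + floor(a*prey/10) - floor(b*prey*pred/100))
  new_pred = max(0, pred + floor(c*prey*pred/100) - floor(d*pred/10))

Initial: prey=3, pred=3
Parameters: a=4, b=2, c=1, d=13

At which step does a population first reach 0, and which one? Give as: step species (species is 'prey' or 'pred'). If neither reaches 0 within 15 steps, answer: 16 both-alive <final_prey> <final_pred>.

Step 1: prey: 3+1-0=4; pred: 3+0-3=0
First extinction: pred at step 1

Answer: 1 pred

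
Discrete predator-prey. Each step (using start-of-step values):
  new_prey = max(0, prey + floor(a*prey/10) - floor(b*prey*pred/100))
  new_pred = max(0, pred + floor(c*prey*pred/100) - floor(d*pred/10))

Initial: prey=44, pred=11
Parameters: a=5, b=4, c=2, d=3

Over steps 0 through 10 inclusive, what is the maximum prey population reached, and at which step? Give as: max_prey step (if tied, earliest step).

Step 1: prey: 44+22-19=47; pred: 11+9-3=17
Step 2: prey: 47+23-31=39; pred: 17+15-5=27
Step 3: prey: 39+19-42=16; pred: 27+21-8=40
Step 4: prey: 16+8-25=0; pred: 40+12-12=40
Step 5: prey: 0+0-0=0; pred: 40+0-12=28
Step 6: prey: 0+0-0=0; pred: 28+0-8=20
Step 7: prey: 0+0-0=0; pred: 20+0-6=14
Step 8: prey: 0+0-0=0; pred: 14+0-4=10
Step 9: prey: 0+0-0=0; pred: 10+0-3=7
Step 10: prey: 0+0-0=0; pred: 7+0-2=5
Max prey = 47 at step 1

Answer: 47 1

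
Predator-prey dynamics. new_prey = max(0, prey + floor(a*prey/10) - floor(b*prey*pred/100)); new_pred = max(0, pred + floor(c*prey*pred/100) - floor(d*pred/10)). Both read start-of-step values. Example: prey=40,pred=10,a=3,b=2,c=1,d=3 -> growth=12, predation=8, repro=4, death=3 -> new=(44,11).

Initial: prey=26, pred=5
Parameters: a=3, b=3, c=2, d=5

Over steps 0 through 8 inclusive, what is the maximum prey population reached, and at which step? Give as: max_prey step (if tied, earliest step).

Answer: 43 5

Derivation:
Step 1: prey: 26+7-3=30; pred: 5+2-2=5
Step 2: prey: 30+9-4=35; pred: 5+3-2=6
Step 3: prey: 35+10-6=39; pred: 6+4-3=7
Step 4: prey: 39+11-8=42; pred: 7+5-3=9
Step 5: prey: 42+12-11=43; pred: 9+7-4=12
Step 6: prey: 43+12-15=40; pred: 12+10-6=16
Step 7: prey: 40+12-19=33; pred: 16+12-8=20
Step 8: prey: 33+9-19=23; pred: 20+13-10=23
Max prey = 43 at step 5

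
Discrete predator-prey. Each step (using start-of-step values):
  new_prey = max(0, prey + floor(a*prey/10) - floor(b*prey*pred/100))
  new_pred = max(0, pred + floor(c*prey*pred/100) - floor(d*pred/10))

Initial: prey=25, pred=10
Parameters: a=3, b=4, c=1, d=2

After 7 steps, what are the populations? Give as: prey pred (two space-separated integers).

Answer: 13 9

Derivation:
Step 1: prey: 25+7-10=22; pred: 10+2-2=10
Step 2: prey: 22+6-8=20; pred: 10+2-2=10
Step 3: prey: 20+6-8=18; pred: 10+2-2=10
Step 4: prey: 18+5-7=16; pred: 10+1-2=9
Step 5: prey: 16+4-5=15; pred: 9+1-1=9
Step 6: prey: 15+4-5=14; pred: 9+1-1=9
Step 7: prey: 14+4-5=13; pred: 9+1-1=9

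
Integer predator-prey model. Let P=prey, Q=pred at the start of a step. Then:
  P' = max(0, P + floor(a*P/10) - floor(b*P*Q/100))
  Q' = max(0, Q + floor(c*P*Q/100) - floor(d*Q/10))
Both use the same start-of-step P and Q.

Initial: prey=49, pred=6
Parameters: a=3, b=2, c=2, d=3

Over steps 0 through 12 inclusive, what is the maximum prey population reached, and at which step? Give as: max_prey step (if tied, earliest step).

Step 1: prey: 49+14-5=58; pred: 6+5-1=10
Step 2: prey: 58+17-11=64; pred: 10+11-3=18
Step 3: prey: 64+19-23=60; pred: 18+23-5=36
Step 4: prey: 60+18-43=35; pred: 36+43-10=69
Step 5: prey: 35+10-48=0; pred: 69+48-20=97
Step 6: prey: 0+0-0=0; pred: 97+0-29=68
Step 7: prey: 0+0-0=0; pred: 68+0-20=48
Step 8: prey: 0+0-0=0; pred: 48+0-14=34
Step 9: prey: 0+0-0=0; pred: 34+0-10=24
Step 10: prey: 0+0-0=0; pred: 24+0-7=17
Step 11: prey: 0+0-0=0; pred: 17+0-5=12
Step 12: prey: 0+0-0=0; pred: 12+0-3=9
Max prey = 64 at step 2

Answer: 64 2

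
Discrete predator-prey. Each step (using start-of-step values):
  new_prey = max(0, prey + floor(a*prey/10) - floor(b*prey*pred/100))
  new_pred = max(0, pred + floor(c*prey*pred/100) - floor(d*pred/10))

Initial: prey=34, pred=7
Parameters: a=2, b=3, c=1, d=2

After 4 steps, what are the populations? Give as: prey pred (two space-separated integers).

Answer: 27 11

Derivation:
Step 1: prey: 34+6-7=33; pred: 7+2-1=8
Step 2: prey: 33+6-7=32; pred: 8+2-1=9
Step 3: prey: 32+6-8=30; pred: 9+2-1=10
Step 4: prey: 30+6-9=27; pred: 10+3-2=11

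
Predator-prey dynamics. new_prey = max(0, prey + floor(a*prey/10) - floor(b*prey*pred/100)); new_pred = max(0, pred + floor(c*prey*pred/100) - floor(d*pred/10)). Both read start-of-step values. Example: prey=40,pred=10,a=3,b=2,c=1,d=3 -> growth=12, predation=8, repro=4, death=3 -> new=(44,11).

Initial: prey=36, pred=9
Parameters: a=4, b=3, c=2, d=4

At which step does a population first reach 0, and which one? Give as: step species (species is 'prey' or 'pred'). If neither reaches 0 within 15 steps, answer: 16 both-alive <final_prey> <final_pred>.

Answer: 16 both-alive 1 2

Derivation:
Step 1: prey: 36+14-9=41; pred: 9+6-3=12
Step 2: prey: 41+16-14=43; pred: 12+9-4=17
Step 3: prey: 43+17-21=39; pred: 17+14-6=25
Step 4: prey: 39+15-29=25; pred: 25+19-10=34
Step 5: prey: 25+10-25=10; pred: 34+17-13=38
Step 6: prey: 10+4-11=3; pred: 38+7-15=30
Step 7: prey: 3+1-2=2; pred: 30+1-12=19
Step 8: prey: 2+0-1=1; pred: 19+0-7=12
Step 9: prey: 1+0-0=1; pred: 12+0-4=8
Step 10: prey: 1+0-0=1; pred: 8+0-3=5
Step 11: prey: 1+0-0=1; pred: 5+0-2=3
Step 12: prey: 1+0-0=1; pred: 3+0-1=2
Step 13: prey: 1+0-0=1; pred: 2+0-0=2
Steps 14-15: state stable at prey=1, pred=2 (no change)
No extinction within 15 steps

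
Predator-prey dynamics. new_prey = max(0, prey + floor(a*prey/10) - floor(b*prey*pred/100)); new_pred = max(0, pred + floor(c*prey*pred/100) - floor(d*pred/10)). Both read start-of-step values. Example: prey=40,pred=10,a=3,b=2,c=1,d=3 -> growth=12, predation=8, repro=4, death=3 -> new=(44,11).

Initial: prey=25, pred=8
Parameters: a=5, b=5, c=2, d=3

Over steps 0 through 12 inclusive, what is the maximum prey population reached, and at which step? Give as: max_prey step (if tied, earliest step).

Answer: 27 1

Derivation:
Step 1: prey: 25+12-10=27; pred: 8+4-2=10
Step 2: prey: 27+13-13=27; pred: 10+5-3=12
Step 3: prey: 27+13-16=24; pred: 12+6-3=15
Step 4: prey: 24+12-18=18; pred: 15+7-4=18
Step 5: prey: 18+9-16=11; pred: 18+6-5=19
Step 6: prey: 11+5-10=6; pred: 19+4-5=18
Step 7: prey: 6+3-5=4; pred: 18+2-5=15
Step 8: prey: 4+2-3=3; pred: 15+1-4=12
Step 9: prey: 3+1-1=3; pred: 12+0-3=9
Step 10: prey: 3+1-1=3; pred: 9+0-2=7
Step 11: prey: 3+1-1=3; pred: 7+0-2=5
Step 12: prey: 3+1-0=4; pred: 5+0-1=4
Max prey = 27 at step 1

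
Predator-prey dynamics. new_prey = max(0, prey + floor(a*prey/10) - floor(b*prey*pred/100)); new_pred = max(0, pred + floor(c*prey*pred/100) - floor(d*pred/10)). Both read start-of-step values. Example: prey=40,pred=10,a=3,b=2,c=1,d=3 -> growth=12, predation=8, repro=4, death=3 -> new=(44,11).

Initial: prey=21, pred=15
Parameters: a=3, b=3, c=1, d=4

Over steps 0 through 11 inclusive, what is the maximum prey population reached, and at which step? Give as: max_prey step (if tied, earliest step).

Step 1: prey: 21+6-9=18; pred: 15+3-6=12
Step 2: prey: 18+5-6=17; pred: 12+2-4=10
Step 3: prey: 17+5-5=17; pred: 10+1-4=7
Step 4: prey: 17+5-3=19; pred: 7+1-2=6
Step 5: prey: 19+5-3=21; pred: 6+1-2=5
Step 6: prey: 21+6-3=24; pred: 5+1-2=4
Step 7: prey: 24+7-2=29; pred: 4+0-1=3
Step 8: prey: 29+8-2=35; pred: 3+0-1=2
Step 9: prey: 35+10-2=43; pred: 2+0-0=2
Step 10: prey: 43+12-2=53; pred: 2+0-0=2
Step 11: prey: 53+15-3=65; pred: 2+1-0=3
Max prey = 65 at step 11

Answer: 65 11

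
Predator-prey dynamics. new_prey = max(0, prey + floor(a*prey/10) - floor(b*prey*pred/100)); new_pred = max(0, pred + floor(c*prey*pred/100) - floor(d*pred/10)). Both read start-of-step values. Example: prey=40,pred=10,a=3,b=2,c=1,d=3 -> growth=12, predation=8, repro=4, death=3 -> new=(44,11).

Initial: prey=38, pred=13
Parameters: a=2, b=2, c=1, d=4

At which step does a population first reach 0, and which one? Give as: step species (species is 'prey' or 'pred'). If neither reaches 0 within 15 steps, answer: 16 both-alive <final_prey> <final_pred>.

Step 1: prey: 38+7-9=36; pred: 13+4-5=12
Step 2: prey: 36+7-8=35; pred: 12+4-4=12
Step 3: prey: 35+7-8=34; pred: 12+4-4=12
Step 4: prey: 34+6-8=32; pred: 12+4-4=12
Step 5: prey: 32+6-7=31; pred: 12+3-4=11
Step 6: prey: 31+6-6=31; pred: 11+3-4=10
Step 7: prey: 31+6-6=31; pred: 10+3-4=9
Step 8: prey: 31+6-5=32; pred: 9+2-3=8
Step 9: prey: 32+6-5=33; pred: 8+2-3=7
Step 10: prey: 33+6-4=35; pred: 7+2-2=7
Step 11: prey: 35+7-4=38; pred: 7+2-2=7
Step 12: prey: 38+7-5=40; pred: 7+2-2=7
Step 13: prey: 40+8-5=43; pred: 7+2-2=7
Step 14: prey: 43+8-6=45; pred: 7+3-2=8
Step 15: prey: 45+9-7=47; pred: 8+3-3=8
No extinction within 15 steps

Answer: 16 both-alive 47 8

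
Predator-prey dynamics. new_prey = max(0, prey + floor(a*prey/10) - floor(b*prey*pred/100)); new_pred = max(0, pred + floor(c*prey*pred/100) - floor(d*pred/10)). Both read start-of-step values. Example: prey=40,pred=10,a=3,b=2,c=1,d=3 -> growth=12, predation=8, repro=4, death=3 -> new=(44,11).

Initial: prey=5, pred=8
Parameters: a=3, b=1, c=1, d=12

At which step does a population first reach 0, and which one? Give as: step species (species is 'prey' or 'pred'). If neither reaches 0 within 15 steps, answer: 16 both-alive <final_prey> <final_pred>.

Answer: 1 pred

Derivation:
Step 1: prey: 5+1-0=6; pred: 8+0-9=0
First extinction: pred at step 1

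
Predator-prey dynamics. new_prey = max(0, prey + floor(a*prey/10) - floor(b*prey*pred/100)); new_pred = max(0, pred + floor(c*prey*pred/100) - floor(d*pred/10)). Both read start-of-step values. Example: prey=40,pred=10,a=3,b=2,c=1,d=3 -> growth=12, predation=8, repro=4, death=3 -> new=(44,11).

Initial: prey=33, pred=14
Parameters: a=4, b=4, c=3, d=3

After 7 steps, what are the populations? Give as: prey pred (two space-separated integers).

Answer: 0 11

Derivation:
Step 1: prey: 33+13-18=28; pred: 14+13-4=23
Step 2: prey: 28+11-25=14; pred: 23+19-6=36
Step 3: prey: 14+5-20=0; pred: 36+15-10=41
Step 4: prey: 0+0-0=0; pred: 41+0-12=29
Step 5: prey: 0+0-0=0; pred: 29+0-8=21
Step 6: prey: 0+0-0=0; pred: 21+0-6=15
Step 7: prey: 0+0-0=0; pred: 15+0-4=11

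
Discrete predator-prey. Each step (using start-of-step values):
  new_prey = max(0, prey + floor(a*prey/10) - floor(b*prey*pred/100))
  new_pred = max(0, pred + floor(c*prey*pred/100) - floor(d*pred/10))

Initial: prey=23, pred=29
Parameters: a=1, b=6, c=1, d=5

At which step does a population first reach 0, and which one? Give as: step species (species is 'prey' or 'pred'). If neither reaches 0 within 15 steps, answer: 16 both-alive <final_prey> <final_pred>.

Step 1: prey: 23+2-40=0; pred: 29+6-14=21
First extinction: prey at step 1

Answer: 1 prey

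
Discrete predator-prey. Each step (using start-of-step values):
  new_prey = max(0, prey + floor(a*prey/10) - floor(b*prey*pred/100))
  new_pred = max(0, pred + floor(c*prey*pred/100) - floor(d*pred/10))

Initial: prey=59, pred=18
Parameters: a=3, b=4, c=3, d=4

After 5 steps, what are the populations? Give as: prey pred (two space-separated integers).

Answer: 0 15

Derivation:
Step 1: prey: 59+17-42=34; pred: 18+31-7=42
Step 2: prey: 34+10-57=0; pred: 42+42-16=68
Step 3: prey: 0+0-0=0; pred: 68+0-27=41
Step 4: prey: 0+0-0=0; pred: 41+0-16=25
Step 5: prey: 0+0-0=0; pred: 25+0-10=15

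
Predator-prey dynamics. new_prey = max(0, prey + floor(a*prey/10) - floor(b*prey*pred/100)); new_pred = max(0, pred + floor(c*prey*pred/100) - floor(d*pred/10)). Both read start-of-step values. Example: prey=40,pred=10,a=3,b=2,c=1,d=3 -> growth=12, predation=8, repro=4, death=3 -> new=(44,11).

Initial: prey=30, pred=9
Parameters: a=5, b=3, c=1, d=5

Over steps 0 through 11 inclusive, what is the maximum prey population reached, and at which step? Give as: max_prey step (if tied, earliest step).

Answer: 161 7

Derivation:
Step 1: prey: 30+15-8=37; pred: 9+2-4=7
Step 2: prey: 37+18-7=48; pred: 7+2-3=6
Step 3: prey: 48+24-8=64; pred: 6+2-3=5
Step 4: prey: 64+32-9=87; pred: 5+3-2=6
Step 5: prey: 87+43-15=115; pred: 6+5-3=8
Step 6: prey: 115+57-27=145; pred: 8+9-4=13
Step 7: prey: 145+72-56=161; pred: 13+18-6=25
Step 8: prey: 161+80-120=121; pred: 25+40-12=53
Step 9: prey: 121+60-192=0; pred: 53+64-26=91
Step 10: prey: 0+0-0=0; pred: 91+0-45=46
Step 11: prey: 0+0-0=0; pred: 46+0-23=23
Max prey = 161 at step 7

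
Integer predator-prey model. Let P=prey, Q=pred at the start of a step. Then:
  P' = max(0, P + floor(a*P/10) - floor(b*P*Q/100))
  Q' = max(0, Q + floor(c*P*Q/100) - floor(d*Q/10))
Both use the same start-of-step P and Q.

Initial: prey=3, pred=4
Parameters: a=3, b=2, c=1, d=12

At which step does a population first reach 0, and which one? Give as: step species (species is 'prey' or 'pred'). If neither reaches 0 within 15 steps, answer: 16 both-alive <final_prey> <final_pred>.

Step 1: prey: 3+0-0=3; pred: 4+0-4=0
First extinction: pred at step 1

Answer: 1 pred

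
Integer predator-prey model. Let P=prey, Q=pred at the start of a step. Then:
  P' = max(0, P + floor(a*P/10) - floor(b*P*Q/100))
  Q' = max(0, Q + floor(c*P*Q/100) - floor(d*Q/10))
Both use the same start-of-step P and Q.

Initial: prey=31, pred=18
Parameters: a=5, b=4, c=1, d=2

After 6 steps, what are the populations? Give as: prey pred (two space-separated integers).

Answer: 6 14

Derivation:
Step 1: prey: 31+15-22=24; pred: 18+5-3=20
Step 2: prey: 24+12-19=17; pred: 20+4-4=20
Step 3: prey: 17+8-13=12; pred: 20+3-4=19
Step 4: prey: 12+6-9=9; pred: 19+2-3=18
Step 5: prey: 9+4-6=7; pred: 18+1-3=16
Step 6: prey: 7+3-4=6; pred: 16+1-3=14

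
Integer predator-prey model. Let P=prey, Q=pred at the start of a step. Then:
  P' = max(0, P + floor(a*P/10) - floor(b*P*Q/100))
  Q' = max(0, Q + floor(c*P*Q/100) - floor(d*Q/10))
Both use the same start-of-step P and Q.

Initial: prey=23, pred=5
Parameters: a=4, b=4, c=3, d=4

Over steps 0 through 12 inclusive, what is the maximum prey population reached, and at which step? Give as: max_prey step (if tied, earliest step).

Step 1: prey: 23+9-4=28; pred: 5+3-2=6
Step 2: prey: 28+11-6=33; pred: 6+5-2=9
Step 3: prey: 33+13-11=35; pred: 9+8-3=14
Step 4: prey: 35+14-19=30; pred: 14+14-5=23
Step 5: prey: 30+12-27=15; pred: 23+20-9=34
Step 6: prey: 15+6-20=1; pred: 34+15-13=36
Step 7: prey: 1+0-1=0; pred: 36+1-14=23
Step 8: prey: 0+0-0=0; pred: 23+0-9=14
Step 9: prey: 0+0-0=0; pred: 14+0-5=9
Step 10: prey: 0+0-0=0; pred: 9+0-3=6
Step 11: prey: 0+0-0=0; pred: 6+0-2=4
Step 12: prey: 0+0-0=0; pred: 4+0-1=3
Max prey = 35 at step 3

Answer: 35 3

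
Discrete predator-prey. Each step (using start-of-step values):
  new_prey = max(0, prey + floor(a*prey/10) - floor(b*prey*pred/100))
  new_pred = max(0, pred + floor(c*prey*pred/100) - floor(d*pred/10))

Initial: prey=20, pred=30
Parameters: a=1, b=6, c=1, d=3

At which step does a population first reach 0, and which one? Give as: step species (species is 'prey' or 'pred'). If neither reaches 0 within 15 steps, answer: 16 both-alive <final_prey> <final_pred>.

Step 1: prey: 20+2-36=0; pred: 30+6-9=27
First extinction: prey at step 1

Answer: 1 prey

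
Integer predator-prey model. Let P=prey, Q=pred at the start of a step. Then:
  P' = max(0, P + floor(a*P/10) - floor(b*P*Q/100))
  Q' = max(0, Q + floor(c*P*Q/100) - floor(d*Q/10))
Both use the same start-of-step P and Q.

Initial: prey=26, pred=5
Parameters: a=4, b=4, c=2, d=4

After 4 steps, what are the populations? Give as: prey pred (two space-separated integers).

Answer: 47 11

Derivation:
Step 1: prey: 26+10-5=31; pred: 5+2-2=5
Step 2: prey: 31+12-6=37; pred: 5+3-2=6
Step 3: prey: 37+14-8=43; pred: 6+4-2=8
Step 4: prey: 43+17-13=47; pred: 8+6-3=11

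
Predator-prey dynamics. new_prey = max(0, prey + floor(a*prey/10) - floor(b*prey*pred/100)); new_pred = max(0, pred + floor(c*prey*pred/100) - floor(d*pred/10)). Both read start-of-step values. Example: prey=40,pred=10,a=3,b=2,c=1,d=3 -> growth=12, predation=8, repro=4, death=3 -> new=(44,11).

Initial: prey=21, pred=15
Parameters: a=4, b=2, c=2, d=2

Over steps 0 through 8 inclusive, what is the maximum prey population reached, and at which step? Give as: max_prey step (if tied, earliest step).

Answer: 24 2

Derivation:
Step 1: prey: 21+8-6=23; pred: 15+6-3=18
Step 2: prey: 23+9-8=24; pred: 18+8-3=23
Step 3: prey: 24+9-11=22; pred: 23+11-4=30
Step 4: prey: 22+8-13=17; pred: 30+13-6=37
Step 5: prey: 17+6-12=11; pred: 37+12-7=42
Step 6: prey: 11+4-9=6; pred: 42+9-8=43
Step 7: prey: 6+2-5=3; pred: 43+5-8=40
Step 8: prey: 3+1-2=2; pred: 40+2-8=34
Max prey = 24 at step 2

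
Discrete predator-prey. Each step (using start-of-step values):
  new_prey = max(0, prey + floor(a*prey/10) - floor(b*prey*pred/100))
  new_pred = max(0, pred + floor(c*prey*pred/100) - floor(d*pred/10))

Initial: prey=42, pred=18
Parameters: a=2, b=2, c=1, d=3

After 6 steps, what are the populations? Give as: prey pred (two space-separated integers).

Step 1: prey: 42+8-15=35; pred: 18+7-5=20
Step 2: prey: 35+7-14=28; pred: 20+7-6=21
Step 3: prey: 28+5-11=22; pred: 21+5-6=20
Step 4: prey: 22+4-8=18; pred: 20+4-6=18
Step 5: prey: 18+3-6=15; pred: 18+3-5=16
Step 6: prey: 15+3-4=14; pred: 16+2-4=14

Answer: 14 14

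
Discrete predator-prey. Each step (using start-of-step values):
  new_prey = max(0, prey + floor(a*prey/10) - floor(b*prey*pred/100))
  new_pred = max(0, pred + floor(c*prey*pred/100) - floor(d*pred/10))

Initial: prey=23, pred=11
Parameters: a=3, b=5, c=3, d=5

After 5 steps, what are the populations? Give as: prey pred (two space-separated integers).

Answer: 5 5

Derivation:
Step 1: prey: 23+6-12=17; pred: 11+7-5=13
Step 2: prey: 17+5-11=11; pred: 13+6-6=13
Step 3: prey: 11+3-7=7; pred: 13+4-6=11
Step 4: prey: 7+2-3=6; pred: 11+2-5=8
Step 5: prey: 6+1-2=5; pred: 8+1-4=5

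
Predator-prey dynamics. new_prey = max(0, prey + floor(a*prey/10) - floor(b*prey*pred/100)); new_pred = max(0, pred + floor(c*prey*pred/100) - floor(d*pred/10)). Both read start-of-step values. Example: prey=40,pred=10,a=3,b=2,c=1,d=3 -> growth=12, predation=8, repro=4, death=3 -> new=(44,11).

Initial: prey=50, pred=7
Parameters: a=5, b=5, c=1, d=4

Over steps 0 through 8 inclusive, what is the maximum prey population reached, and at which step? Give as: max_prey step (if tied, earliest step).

Answer: 68 3

Derivation:
Step 1: prey: 50+25-17=58; pred: 7+3-2=8
Step 2: prey: 58+29-23=64; pred: 8+4-3=9
Step 3: prey: 64+32-28=68; pred: 9+5-3=11
Step 4: prey: 68+34-37=65; pred: 11+7-4=14
Step 5: prey: 65+32-45=52; pred: 14+9-5=18
Step 6: prey: 52+26-46=32; pred: 18+9-7=20
Step 7: prey: 32+16-32=16; pred: 20+6-8=18
Step 8: prey: 16+8-14=10; pred: 18+2-7=13
Max prey = 68 at step 3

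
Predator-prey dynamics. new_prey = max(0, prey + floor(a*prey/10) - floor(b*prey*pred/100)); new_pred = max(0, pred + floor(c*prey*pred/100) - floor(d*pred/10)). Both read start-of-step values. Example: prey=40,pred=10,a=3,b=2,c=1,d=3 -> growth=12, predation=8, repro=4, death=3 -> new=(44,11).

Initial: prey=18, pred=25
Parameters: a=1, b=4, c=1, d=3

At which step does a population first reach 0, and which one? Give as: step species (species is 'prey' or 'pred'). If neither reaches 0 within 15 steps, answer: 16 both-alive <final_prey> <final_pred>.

Answer: 16 both-alive 1 3

Derivation:
Step 1: prey: 18+1-18=1; pred: 25+4-7=22
Step 2: prey: 1+0-0=1; pred: 22+0-6=16
Step 3: prey: 1+0-0=1; pred: 16+0-4=12
Step 4: prey: 1+0-0=1; pred: 12+0-3=9
Step 5: prey: 1+0-0=1; pred: 9+0-2=7
Step 6: prey: 1+0-0=1; pred: 7+0-2=5
Step 7: prey: 1+0-0=1; pred: 5+0-1=4
Step 8: prey: 1+0-0=1; pred: 4+0-1=3
Step 9: prey: 1+0-0=1; pred: 3+0-0=3
Steps 10-15: state stable at prey=1, pred=3 (no change)
No extinction within 15 steps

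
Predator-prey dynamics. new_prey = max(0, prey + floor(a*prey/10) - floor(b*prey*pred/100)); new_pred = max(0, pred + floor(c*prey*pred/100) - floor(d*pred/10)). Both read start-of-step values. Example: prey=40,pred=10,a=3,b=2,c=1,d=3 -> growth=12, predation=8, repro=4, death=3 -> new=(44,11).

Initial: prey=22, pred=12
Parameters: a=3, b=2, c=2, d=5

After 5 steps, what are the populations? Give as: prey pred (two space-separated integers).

Step 1: prey: 22+6-5=23; pred: 12+5-6=11
Step 2: prey: 23+6-5=24; pred: 11+5-5=11
Step 3: prey: 24+7-5=26; pred: 11+5-5=11
Step 4: prey: 26+7-5=28; pred: 11+5-5=11
Step 5: prey: 28+8-6=30; pred: 11+6-5=12

Answer: 30 12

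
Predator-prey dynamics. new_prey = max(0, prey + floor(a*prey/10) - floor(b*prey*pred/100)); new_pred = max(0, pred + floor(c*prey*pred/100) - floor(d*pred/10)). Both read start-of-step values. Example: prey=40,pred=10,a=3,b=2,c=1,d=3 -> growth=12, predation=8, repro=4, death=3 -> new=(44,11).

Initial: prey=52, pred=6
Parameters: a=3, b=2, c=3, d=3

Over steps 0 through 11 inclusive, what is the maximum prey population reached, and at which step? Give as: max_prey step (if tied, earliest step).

Step 1: prey: 52+15-6=61; pred: 6+9-1=14
Step 2: prey: 61+18-17=62; pred: 14+25-4=35
Step 3: prey: 62+18-43=37; pred: 35+65-10=90
Step 4: prey: 37+11-66=0; pred: 90+99-27=162
Step 5: prey: 0+0-0=0; pred: 162+0-48=114
Step 6: prey: 0+0-0=0; pred: 114+0-34=80
Step 7: prey: 0+0-0=0; pred: 80+0-24=56
Step 8: prey: 0+0-0=0; pred: 56+0-16=40
Step 9: prey: 0+0-0=0; pred: 40+0-12=28
Step 10: prey: 0+0-0=0; pred: 28+0-8=20
Step 11: prey: 0+0-0=0; pred: 20+0-6=14
Max prey = 62 at step 2

Answer: 62 2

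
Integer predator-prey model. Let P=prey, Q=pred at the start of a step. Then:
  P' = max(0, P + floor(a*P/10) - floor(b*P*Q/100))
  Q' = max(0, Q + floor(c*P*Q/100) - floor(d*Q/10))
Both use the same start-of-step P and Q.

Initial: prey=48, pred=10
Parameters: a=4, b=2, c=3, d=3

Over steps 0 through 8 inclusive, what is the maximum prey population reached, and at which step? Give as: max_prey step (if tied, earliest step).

Step 1: prey: 48+19-9=58; pred: 10+14-3=21
Step 2: prey: 58+23-24=57; pred: 21+36-6=51
Step 3: prey: 57+22-58=21; pred: 51+87-15=123
Step 4: prey: 21+8-51=0; pred: 123+77-36=164
Step 5: prey: 0+0-0=0; pred: 164+0-49=115
Step 6: prey: 0+0-0=0; pred: 115+0-34=81
Step 7: prey: 0+0-0=0; pred: 81+0-24=57
Step 8: prey: 0+0-0=0; pred: 57+0-17=40
Max prey = 58 at step 1

Answer: 58 1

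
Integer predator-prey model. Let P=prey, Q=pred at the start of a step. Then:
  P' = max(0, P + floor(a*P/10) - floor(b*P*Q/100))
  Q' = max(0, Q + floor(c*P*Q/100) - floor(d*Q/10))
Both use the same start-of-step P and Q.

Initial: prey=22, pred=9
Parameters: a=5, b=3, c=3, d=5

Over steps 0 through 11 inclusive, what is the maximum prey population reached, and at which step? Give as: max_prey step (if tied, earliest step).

Answer: 38 3

Derivation:
Step 1: prey: 22+11-5=28; pred: 9+5-4=10
Step 2: prey: 28+14-8=34; pred: 10+8-5=13
Step 3: prey: 34+17-13=38; pred: 13+13-6=20
Step 4: prey: 38+19-22=35; pred: 20+22-10=32
Step 5: prey: 35+17-33=19; pred: 32+33-16=49
Step 6: prey: 19+9-27=1; pred: 49+27-24=52
Step 7: prey: 1+0-1=0; pred: 52+1-26=27
Step 8: prey: 0+0-0=0; pred: 27+0-13=14
Step 9: prey: 0+0-0=0; pred: 14+0-7=7
Step 10: prey: 0+0-0=0; pred: 7+0-3=4
Step 11: prey: 0+0-0=0; pred: 4+0-2=2
Max prey = 38 at step 3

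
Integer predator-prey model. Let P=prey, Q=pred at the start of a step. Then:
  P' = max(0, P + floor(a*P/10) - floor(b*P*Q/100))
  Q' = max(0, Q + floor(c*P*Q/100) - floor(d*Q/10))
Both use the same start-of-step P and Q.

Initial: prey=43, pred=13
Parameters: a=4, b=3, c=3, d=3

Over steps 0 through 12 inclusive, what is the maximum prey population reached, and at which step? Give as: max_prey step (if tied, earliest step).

Step 1: prey: 43+17-16=44; pred: 13+16-3=26
Step 2: prey: 44+17-34=27; pred: 26+34-7=53
Step 3: prey: 27+10-42=0; pred: 53+42-15=80
Step 4: prey: 0+0-0=0; pred: 80+0-24=56
Step 5: prey: 0+0-0=0; pred: 56+0-16=40
Step 6: prey: 0+0-0=0; pred: 40+0-12=28
Step 7: prey: 0+0-0=0; pred: 28+0-8=20
Step 8: prey: 0+0-0=0; pred: 20+0-6=14
Step 9: prey: 0+0-0=0; pred: 14+0-4=10
Step 10: prey: 0+0-0=0; pred: 10+0-3=7
Step 11: prey: 0+0-0=0; pred: 7+0-2=5
Step 12: prey: 0+0-0=0; pred: 5+0-1=4
Max prey = 44 at step 1

Answer: 44 1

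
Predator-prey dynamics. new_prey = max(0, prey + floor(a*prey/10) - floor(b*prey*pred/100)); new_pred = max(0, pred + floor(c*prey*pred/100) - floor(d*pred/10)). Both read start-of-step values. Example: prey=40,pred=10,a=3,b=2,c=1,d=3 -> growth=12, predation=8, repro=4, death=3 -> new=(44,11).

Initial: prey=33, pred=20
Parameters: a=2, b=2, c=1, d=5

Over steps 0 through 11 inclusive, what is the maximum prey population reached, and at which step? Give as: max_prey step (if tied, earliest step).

Step 1: prey: 33+6-13=26; pred: 20+6-10=16
Step 2: prey: 26+5-8=23; pred: 16+4-8=12
Step 3: prey: 23+4-5=22; pred: 12+2-6=8
Step 4: prey: 22+4-3=23; pred: 8+1-4=5
Step 5: prey: 23+4-2=25; pred: 5+1-2=4
Step 6: prey: 25+5-2=28; pred: 4+1-2=3
Step 7: prey: 28+5-1=32; pred: 3+0-1=2
Step 8: prey: 32+6-1=37; pred: 2+0-1=1
Step 9: prey: 37+7-0=44; pred: 1+0-0=1
Step 10: prey: 44+8-0=52; pred: 1+0-0=1
Step 11: prey: 52+10-1=61; pred: 1+0-0=1
Max prey = 61 at step 11

Answer: 61 11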